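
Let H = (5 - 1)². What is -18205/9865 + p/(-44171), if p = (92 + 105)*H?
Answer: -167045507/87149383 ≈ -1.9168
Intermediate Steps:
H = 16 (H = 4² = 16)
p = 3152 (p = (92 + 105)*16 = 197*16 = 3152)
-18205/9865 + p/(-44171) = -18205/9865 + 3152/(-44171) = -18205*1/9865 + 3152*(-1/44171) = -3641/1973 - 3152/44171 = -167045507/87149383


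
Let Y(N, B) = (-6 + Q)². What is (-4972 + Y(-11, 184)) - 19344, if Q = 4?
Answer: -24312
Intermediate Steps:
Y(N, B) = 4 (Y(N, B) = (-6 + 4)² = (-2)² = 4)
(-4972 + Y(-11, 184)) - 19344 = (-4972 + 4) - 19344 = -4968 - 19344 = -24312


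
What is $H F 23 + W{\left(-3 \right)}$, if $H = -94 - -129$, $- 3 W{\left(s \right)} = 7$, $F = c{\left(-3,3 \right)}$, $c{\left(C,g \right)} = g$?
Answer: $\frac{7238}{3} \approx 2412.7$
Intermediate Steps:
$F = 3$
$W{\left(s \right)} = - \frac{7}{3}$ ($W{\left(s \right)} = \left(- \frac{1}{3}\right) 7 = - \frac{7}{3}$)
$H = 35$ ($H = -94 + 129 = 35$)
$H F 23 + W{\left(-3 \right)} = 35 \cdot 3 \cdot 23 - \frac{7}{3} = 35 \cdot 69 - \frac{7}{3} = 2415 - \frac{7}{3} = \frac{7238}{3}$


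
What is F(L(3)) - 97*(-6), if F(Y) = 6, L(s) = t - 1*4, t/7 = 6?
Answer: 588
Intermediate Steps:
t = 42 (t = 7*6 = 42)
L(s) = 38 (L(s) = 42 - 1*4 = 42 - 4 = 38)
F(L(3)) - 97*(-6) = 6 - 97*(-6) = 6 + 582 = 588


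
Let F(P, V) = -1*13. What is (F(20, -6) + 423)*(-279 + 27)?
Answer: -103320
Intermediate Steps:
F(P, V) = -13
(F(20, -6) + 423)*(-279 + 27) = (-13 + 423)*(-279 + 27) = 410*(-252) = -103320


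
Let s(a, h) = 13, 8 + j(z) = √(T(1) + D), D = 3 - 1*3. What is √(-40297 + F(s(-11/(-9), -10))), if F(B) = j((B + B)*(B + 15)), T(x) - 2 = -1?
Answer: 4*I*√2519 ≈ 200.76*I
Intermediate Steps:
D = 0 (D = 3 - 3 = 0)
T(x) = 1 (T(x) = 2 - 1 = 1)
j(z) = -7 (j(z) = -8 + √(1 + 0) = -8 + √1 = -8 + 1 = -7)
F(B) = -7
√(-40297 + F(s(-11/(-9), -10))) = √(-40297 - 7) = √(-40304) = 4*I*√2519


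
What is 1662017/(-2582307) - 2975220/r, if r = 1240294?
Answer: -696022938967/228772848447 ≈ -3.0424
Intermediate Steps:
1662017/(-2582307) - 2975220/r = 1662017/(-2582307) - 2975220/1240294 = 1662017*(-1/2582307) - 2975220*1/1240294 = -237431/368901 - 1487610/620147 = -696022938967/228772848447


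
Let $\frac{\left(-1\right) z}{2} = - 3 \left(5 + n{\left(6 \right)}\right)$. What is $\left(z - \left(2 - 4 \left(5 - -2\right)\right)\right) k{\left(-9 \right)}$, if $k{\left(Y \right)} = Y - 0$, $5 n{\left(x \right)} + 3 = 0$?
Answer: $- \frac{2358}{5} \approx -471.6$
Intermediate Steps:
$n{\left(x \right)} = - \frac{3}{5}$ ($n{\left(x \right)} = - \frac{3}{5} + \frac{1}{5} \cdot 0 = - \frac{3}{5} + 0 = - \frac{3}{5}$)
$k{\left(Y \right)} = Y$ ($k{\left(Y \right)} = Y + 0 = Y$)
$z = \frac{132}{5}$ ($z = - 2 \left(- 3 \left(5 - \frac{3}{5}\right)\right) = - 2 \left(\left(-3\right) \frac{22}{5}\right) = \left(-2\right) \left(- \frac{66}{5}\right) = \frac{132}{5} \approx 26.4$)
$\left(z - \left(2 - 4 \left(5 - -2\right)\right)\right) k{\left(-9 \right)} = \left(\frac{132}{5} - \left(2 - 4 \left(5 - -2\right)\right)\right) \left(-9\right) = \left(\frac{132}{5} - \left(2 - 4 \left(5 + 2\right)\right)\right) \left(-9\right) = \left(\frac{132}{5} + \left(4 \cdot 7 - 2\right)\right) \left(-9\right) = \left(\frac{132}{5} + \left(28 - 2\right)\right) \left(-9\right) = \left(\frac{132}{5} + 26\right) \left(-9\right) = \frac{262}{5} \left(-9\right) = - \frac{2358}{5}$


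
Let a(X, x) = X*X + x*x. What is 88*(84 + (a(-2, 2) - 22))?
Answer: 6160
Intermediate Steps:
a(X, x) = X² + x²
88*(84 + (a(-2, 2) - 22)) = 88*(84 + (((-2)² + 2²) - 22)) = 88*(84 + ((4 + 4) - 22)) = 88*(84 + (8 - 22)) = 88*(84 - 14) = 88*70 = 6160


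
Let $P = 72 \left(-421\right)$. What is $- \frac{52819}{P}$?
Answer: $\frac{52819}{30312} \approx 1.7425$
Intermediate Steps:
$P = -30312$
$- \frac{52819}{P} = - \frac{52819}{-30312} = \left(-52819\right) \left(- \frac{1}{30312}\right) = \frac{52819}{30312}$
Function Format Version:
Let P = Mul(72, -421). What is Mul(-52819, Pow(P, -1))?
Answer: Rational(52819, 30312) ≈ 1.7425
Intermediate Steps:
P = -30312
Mul(-52819, Pow(P, -1)) = Mul(-52819, Pow(-30312, -1)) = Mul(-52819, Rational(-1, 30312)) = Rational(52819, 30312)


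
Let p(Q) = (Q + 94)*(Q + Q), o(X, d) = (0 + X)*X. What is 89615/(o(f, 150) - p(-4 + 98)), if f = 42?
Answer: -17923/6716 ≈ -2.6687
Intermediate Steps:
o(X, d) = X**2 (o(X, d) = X*X = X**2)
p(Q) = 2*Q*(94 + Q) (p(Q) = (94 + Q)*(2*Q) = 2*Q*(94 + Q))
89615/(o(f, 150) - p(-4 + 98)) = 89615/(42**2 - 2*(-4 + 98)*(94 + (-4 + 98))) = 89615/(1764 - 2*94*(94 + 94)) = 89615/(1764 - 2*94*188) = 89615/(1764 - 1*35344) = 89615/(1764 - 35344) = 89615/(-33580) = 89615*(-1/33580) = -17923/6716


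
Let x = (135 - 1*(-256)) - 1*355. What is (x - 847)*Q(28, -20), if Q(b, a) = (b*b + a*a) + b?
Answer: -982932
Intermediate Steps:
x = 36 (x = (135 + 256) - 355 = 391 - 355 = 36)
Q(b, a) = b + a² + b² (Q(b, a) = (b² + a²) + b = (a² + b²) + b = b + a² + b²)
(x - 847)*Q(28, -20) = (36 - 847)*(28 + (-20)² + 28²) = -811*(28 + 400 + 784) = -811*1212 = -982932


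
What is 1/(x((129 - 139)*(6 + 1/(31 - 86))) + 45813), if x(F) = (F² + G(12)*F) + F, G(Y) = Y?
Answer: 121/5882243 ≈ 2.0570e-5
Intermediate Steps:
x(F) = F² + 13*F (x(F) = (F² + 12*F) + F = F² + 13*F)
1/(x((129 - 139)*(6 + 1/(31 - 86))) + 45813) = 1/(((129 - 139)*(6 + 1/(31 - 86)))*(13 + (129 - 139)*(6 + 1/(31 - 86))) + 45813) = 1/((-10*(6 + 1/(-55)))*(13 - 10*(6 + 1/(-55))) + 45813) = 1/((-10*(6 - 1/55))*(13 - 10*(6 - 1/55)) + 45813) = 1/((-10*329/55)*(13 - 10*329/55) + 45813) = 1/(-658*(13 - 658/11)/11 + 45813) = 1/(-658/11*(-515/11) + 45813) = 1/(338870/121 + 45813) = 1/(5882243/121) = 121/5882243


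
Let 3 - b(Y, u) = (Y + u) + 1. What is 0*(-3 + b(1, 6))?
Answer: 0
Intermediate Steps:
b(Y, u) = 2 - Y - u (b(Y, u) = 3 - ((Y + u) + 1) = 3 - (1 + Y + u) = 3 + (-1 - Y - u) = 2 - Y - u)
0*(-3 + b(1, 6)) = 0*(-3 + (2 - 1*1 - 1*6)) = 0*(-3 + (2 - 1 - 6)) = 0*(-3 - 5) = 0*(-8) = 0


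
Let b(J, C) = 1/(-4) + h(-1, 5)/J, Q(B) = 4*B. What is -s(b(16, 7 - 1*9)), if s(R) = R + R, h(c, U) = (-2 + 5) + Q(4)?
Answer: -15/8 ≈ -1.8750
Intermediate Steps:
h(c, U) = 19 (h(c, U) = (-2 + 5) + 4*4 = 3 + 16 = 19)
b(J, C) = -¼ + 19/J (b(J, C) = 1/(-4) + 19/J = 1*(-¼) + 19/J = -¼ + 19/J)
s(R) = 2*R
-s(b(16, 7 - 1*9)) = -2*(¼)*(76 - 1*16)/16 = -2*(¼)*(1/16)*(76 - 16) = -2*(¼)*(1/16)*60 = -2*15/16 = -1*15/8 = -15/8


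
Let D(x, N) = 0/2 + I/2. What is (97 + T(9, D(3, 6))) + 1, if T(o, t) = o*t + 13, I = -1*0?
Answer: 111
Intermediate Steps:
I = 0
D(x, N) = 0 (D(x, N) = 0/2 + 0/2 = 0*(½) + 0*(½) = 0 + 0 = 0)
T(o, t) = 13 + o*t
(97 + T(9, D(3, 6))) + 1 = (97 + (13 + 9*0)) + 1 = (97 + (13 + 0)) + 1 = (97 + 13) + 1 = 110 + 1 = 111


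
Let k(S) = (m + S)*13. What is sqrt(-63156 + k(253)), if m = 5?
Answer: I*sqrt(59802) ≈ 244.54*I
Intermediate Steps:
k(S) = 65 + 13*S (k(S) = (5 + S)*13 = 65 + 13*S)
sqrt(-63156 + k(253)) = sqrt(-63156 + (65 + 13*253)) = sqrt(-63156 + (65 + 3289)) = sqrt(-63156 + 3354) = sqrt(-59802) = I*sqrt(59802)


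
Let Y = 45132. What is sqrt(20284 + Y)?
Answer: 2*sqrt(16354) ≈ 255.77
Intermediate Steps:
sqrt(20284 + Y) = sqrt(20284 + 45132) = sqrt(65416) = 2*sqrt(16354)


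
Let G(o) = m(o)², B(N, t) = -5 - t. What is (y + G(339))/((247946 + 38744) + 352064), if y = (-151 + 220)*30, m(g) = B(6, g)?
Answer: 60203/319377 ≈ 0.18850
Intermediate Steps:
m(g) = -5 - g
y = 2070 (y = 69*30 = 2070)
G(o) = (-5 - o)²
(y + G(339))/((247946 + 38744) + 352064) = (2070 + (5 + 339)²)/((247946 + 38744) + 352064) = (2070 + 344²)/(286690 + 352064) = (2070 + 118336)/638754 = 120406*(1/638754) = 60203/319377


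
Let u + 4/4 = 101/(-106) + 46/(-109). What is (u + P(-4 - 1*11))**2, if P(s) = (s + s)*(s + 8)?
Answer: 5754726007801/133494916 ≈ 43108.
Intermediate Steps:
P(s) = 2*s*(8 + s) (P(s) = (2*s)*(8 + s) = 2*s*(8 + s))
u = -27439/11554 (u = -1 + (101/(-106) + 46/(-109)) = -1 + (101*(-1/106) + 46*(-1/109)) = -1 + (-101/106 - 46/109) = -1 - 15885/11554 = -27439/11554 ≈ -2.3748)
(u + P(-4 - 1*11))**2 = (-27439/11554 + 2*(-4 - 1*11)*(8 + (-4 - 1*11)))**2 = (-27439/11554 + 2*(-4 - 11)*(8 + (-4 - 11)))**2 = (-27439/11554 + 2*(-15)*(8 - 15))**2 = (-27439/11554 + 2*(-15)*(-7))**2 = (-27439/11554 + 210)**2 = (2398901/11554)**2 = 5754726007801/133494916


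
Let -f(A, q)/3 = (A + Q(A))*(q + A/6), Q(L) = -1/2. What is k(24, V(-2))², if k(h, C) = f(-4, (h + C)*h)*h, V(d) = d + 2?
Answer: 34747942464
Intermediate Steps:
Q(L) = -½ (Q(L) = -1*½ = -½)
f(A, q) = -3*(-½ + A)*(q + A/6) (f(A, q) = -3*(A - ½)*(q + A/6) = -3*(-½ + A)*(q + A*(⅙)) = -3*(-½ + A)*(q + A/6))
V(d) = 2 + d
k(h, C) = h*(-9 + 27*h*(C + h)/2) (k(h, C) = (-½*(-4)² + (¼)*(-4) + 3*((h + C)*h)/2 - 3*(-4)*(h + C)*h)*h = (-½*16 - 1 + 3*((C + h)*h)/2 - 3*(-4)*(C + h)*h)*h = (-8 - 1 + 3*(h*(C + h))/2 - 3*(-4)*h*(C + h))*h = (-8 - 1 + 3*h*(C + h)/2 + 12*h*(C + h))*h = (-9 + 27*h*(C + h)/2)*h = h*(-9 + 27*h*(C + h)/2))
k(24, V(-2))² = ((9/2)*24*(-2 + 3*24*((2 - 2) + 24)))² = ((9/2)*24*(-2 + 3*24*(0 + 24)))² = ((9/2)*24*(-2 + 3*24*24))² = ((9/2)*24*(-2 + 1728))² = ((9/2)*24*1726)² = 186408² = 34747942464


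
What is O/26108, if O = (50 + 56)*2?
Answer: 53/6527 ≈ 0.0081201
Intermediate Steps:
O = 212 (O = 106*2 = 212)
O/26108 = 212/26108 = 212*(1/26108) = 53/6527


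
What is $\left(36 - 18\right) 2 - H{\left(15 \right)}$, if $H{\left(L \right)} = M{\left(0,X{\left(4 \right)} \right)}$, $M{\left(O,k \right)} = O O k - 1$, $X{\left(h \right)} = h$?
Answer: $37$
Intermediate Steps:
$M{\left(O,k \right)} = -1 + k O^{2}$ ($M{\left(O,k \right)} = O^{2} k - 1 = k O^{2} - 1 = -1 + k O^{2}$)
$H{\left(L \right)} = -1$ ($H{\left(L \right)} = -1 + 4 \cdot 0^{2} = -1 + 4 \cdot 0 = -1 + 0 = -1$)
$\left(36 - 18\right) 2 - H{\left(15 \right)} = \left(36 - 18\right) 2 - -1 = 18 \cdot 2 + 1 = 36 + 1 = 37$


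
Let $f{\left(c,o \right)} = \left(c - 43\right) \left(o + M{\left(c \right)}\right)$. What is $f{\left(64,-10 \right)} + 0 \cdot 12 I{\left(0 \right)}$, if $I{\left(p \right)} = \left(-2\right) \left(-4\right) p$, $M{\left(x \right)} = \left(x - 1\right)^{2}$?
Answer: $83139$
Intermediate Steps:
$M{\left(x \right)} = \left(-1 + x\right)^{2}$
$f{\left(c,o \right)} = \left(-43 + c\right) \left(o + \left(-1 + c\right)^{2}\right)$ ($f{\left(c,o \right)} = \left(c - 43\right) \left(o + \left(-1 + c\right)^{2}\right) = \left(-43 + c\right) \left(o + \left(-1 + c\right)^{2}\right)$)
$I{\left(p \right)} = 8 p$
$f{\left(64,-10 \right)} + 0 \cdot 12 I{\left(0 \right)} = \left(\left(-43\right) \left(-10\right) - 43 \left(-1 + 64\right)^{2} + 64 \left(-10\right) + 64 \left(-1 + 64\right)^{2}\right) + 0 \cdot 12 \cdot 8 \cdot 0 = \left(430 - 43 \cdot 63^{2} - 640 + 64 \cdot 63^{2}\right) + 0 \cdot 0 = \left(430 - 170667 - 640 + 64 \cdot 3969\right) + 0 = \left(430 - 170667 - 640 + 254016\right) + 0 = 83139 + 0 = 83139$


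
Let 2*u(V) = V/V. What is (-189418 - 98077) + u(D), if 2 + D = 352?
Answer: -574989/2 ≈ -2.8749e+5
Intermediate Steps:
D = 350 (D = -2 + 352 = 350)
u(V) = 1/2 (u(V) = (V/V)/2 = (1/2)*1 = 1/2)
(-189418 - 98077) + u(D) = (-189418 - 98077) + 1/2 = -287495 + 1/2 = -574989/2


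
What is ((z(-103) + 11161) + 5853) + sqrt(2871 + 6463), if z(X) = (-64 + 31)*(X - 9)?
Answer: 20710 + sqrt(9334) ≈ 20807.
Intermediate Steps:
z(X) = 297 - 33*X (z(X) = -33*(-9 + X) = 297 - 33*X)
((z(-103) + 11161) + 5853) + sqrt(2871 + 6463) = (((297 - 33*(-103)) + 11161) + 5853) + sqrt(2871 + 6463) = (((297 + 3399) + 11161) + 5853) + sqrt(9334) = ((3696 + 11161) + 5853) + sqrt(9334) = (14857 + 5853) + sqrt(9334) = 20710 + sqrt(9334)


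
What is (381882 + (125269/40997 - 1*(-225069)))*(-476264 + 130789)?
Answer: -8596556483842600/40997 ≈ -2.0969e+11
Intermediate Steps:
(381882 + (125269/40997 - 1*(-225069)))*(-476264 + 130789) = (381882 + (125269*(1/40997) + 225069))*(-345475) = (381882 + (125269/40997 + 225069))*(-345475) = (381882 + 9227279062/40997)*(-345475) = (24883295416/40997)*(-345475) = -8596556483842600/40997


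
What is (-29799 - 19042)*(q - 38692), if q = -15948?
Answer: 2668672240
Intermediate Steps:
(-29799 - 19042)*(q - 38692) = (-29799 - 19042)*(-15948 - 38692) = -48841*(-54640) = 2668672240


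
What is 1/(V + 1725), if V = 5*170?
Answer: 1/2575 ≈ 0.00038835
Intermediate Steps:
V = 850
1/(V + 1725) = 1/(850 + 1725) = 1/2575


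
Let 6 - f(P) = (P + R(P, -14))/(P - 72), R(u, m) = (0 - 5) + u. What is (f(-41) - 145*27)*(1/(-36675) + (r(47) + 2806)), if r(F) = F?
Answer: -15409206629432/1381425 ≈ -1.1155e+7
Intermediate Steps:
R(u, m) = -5 + u
f(P) = 6 - (-5 + 2*P)/(-72 + P) (f(P) = 6 - (P + (-5 + P))/(P - 72) = 6 - (-5 + 2*P)/(-72 + P))
(f(-41) - 145*27)*(1/(-36675) + (r(47) + 2806)) = ((-427 + 4*(-41))/(-72 - 41) - 145*27)*(1/(-36675) + (47 + 2806)) = ((-427 - 164)/(-113) - 3915)*(-1/36675 + 2853) = (-1/113*(-591) - 3915)*(104633774/36675) = (591/113 - 3915)*(104633774/36675) = -441804/113*104633774/36675 = -15409206629432/1381425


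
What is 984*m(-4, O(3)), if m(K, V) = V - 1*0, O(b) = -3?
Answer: -2952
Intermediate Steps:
m(K, V) = V (m(K, V) = V + 0 = V)
984*m(-4, O(3)) = 984*(-3) = -2952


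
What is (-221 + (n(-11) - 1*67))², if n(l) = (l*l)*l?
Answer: 2621161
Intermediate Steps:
n(l) = l³ (n(l) = l²*l = l³)
(-221 + (n(-11) - 1*67))² = (-221 + ((-11)³ - 1*67))² = (-221 + (-1331 - 67))² = (-221 - 1398)² = (-1619)² = 2621161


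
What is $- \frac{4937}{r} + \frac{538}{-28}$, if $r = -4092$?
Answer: $- \frac{515815}{28644} \approx -18.008$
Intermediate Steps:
$- \frac{4937}{r} + \frac{538}{-28} = - \frac{4937}{-4092} + \frac{538}{-28} = \left(-4937\right) \left(- \frac{1}{4092}\right) + 538 \left(- \frac{1}{28}\right) = \frac{4937}{4092} - \frac{269}{14} = - \frac{515815}{28644}$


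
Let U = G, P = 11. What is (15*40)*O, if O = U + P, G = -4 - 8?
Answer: -600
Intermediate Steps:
G = -12
U = -12
O = -1 (O = -12 + 11 = -1)
(15*40)*O = (15*40)*(-1) = 600*(-1) = -600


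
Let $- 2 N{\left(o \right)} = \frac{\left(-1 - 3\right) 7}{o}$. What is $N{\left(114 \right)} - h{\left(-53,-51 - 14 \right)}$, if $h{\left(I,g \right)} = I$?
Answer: $\frac{3028}{57} \approx 53.123$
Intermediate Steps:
$N{\left(o \right)} = \frac{14}{o}$ ($N{\left(o \right)} = - \frac{\left(-1 - 3\right) 7 \frac{1}{o}}{2} = - \frac{\left(-4\right) 7 \frac{1}{o}}{2} = - \frac{\left(-28\right) \frac{1}{o}}{2} = \frac{14}{o}$)
$N{\left(114 \right)} - h{\left(-53,-51 - 14 \right)} = \frac{14}{114} - -53 = 14 \cdot \frac{1}{114} + 53 = \frac{7}{57} + 53 = \frac{3028}{57}$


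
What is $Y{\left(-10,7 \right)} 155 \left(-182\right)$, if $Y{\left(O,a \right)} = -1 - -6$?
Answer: $-141050$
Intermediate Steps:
$Y{\left(O,a \right)} = 5$ ($Y{\left(O,a \right)} = -1 + 6 = 5$)
$Y{\left(-10,7 \right)} 155 \left(-182\right) = 5 \cdot 155 \left(-182\right) = 775 \left(-182\right) = -141050$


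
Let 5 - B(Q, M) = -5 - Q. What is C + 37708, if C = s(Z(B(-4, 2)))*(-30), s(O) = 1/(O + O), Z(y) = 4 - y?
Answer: 75431/2 ≈ 37716.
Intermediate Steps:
B(Q, M) = 10 + Q (B(Q, M) = 5 - (-5 - Q) = 5 + (5 + Q) = 10 + Q)
s(O) = 1/(2*O)
C = 15/2 (C = (1/(2*(4 - (10 - 4))))*(-30) = (1/(2*(4 - 1*6)))*(-30) = (1/(2*(4 - 6)))*(-30) = ((1/2)/(-2))*(-30) = ((1/2)*(-1/2))*(-30) = -1/4*(-30) = 15/2 ≈ 7.5000)
C + 37708 = 15/2 + 37708 = 75431/2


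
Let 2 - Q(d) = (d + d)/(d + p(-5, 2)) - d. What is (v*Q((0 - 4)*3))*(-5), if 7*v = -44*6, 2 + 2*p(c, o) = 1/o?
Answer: -266640/119 ≈ -2240.7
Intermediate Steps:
p(c, o) = -1 + 1/(2*o)
v = -264/7 (v = (-44*6)/7 = (⅐)*(-264) = -264/7 ≈ -37.714)
Q(d) = 2 + d - 2*d/(-¾ + d) (Q(d) = 2 - ((d + d)/(d + (½ - 1*2)/2) - d) = 2 - ((2*d)/(d + (½ - 2)/2) - d) = 2 - ((2*d)/(d + (½)*(-3/2)) - d) = 2 - ((2*d)/(d - ¾) - d) = 2 - ((2*d)/(-¾ + d) - d) = 2 - (2*d/(-¾ + d) - d) = 2 - (-d + 2*d/(-¾ + d)) = 2 + (d - 2*d/(-¾ + d)) = 2 + d - 2*d/(-¾ + d))
(v*Q((0 - 4)*3))*(-5) = -264*(-6 - 3*(0 - 4)*3 + 4*((0 - 4)*3)²)/(7*(-3 + 4*((0 - 4)*3)))*(-5) = -264*(-6 - (-12)*3 + 4*(-4*3)²)/(7*(-3 + 4*(-4*3)))*(-5) = -264*(-6 - 3*(-12) + 4*(-12)²)/(7*(-3 + 4*(-12)))*(-5) = -264*(-6 + 36 + 4*144)/(7*(-3 - 48))*(-5) = -264*(-6 + 36 + 576)/(7*(-51))*(-5) = -(-88)*606/119*(-5) = -264/7*(-202/17)*(-5) = (53328/119)*(-5) = -266640/119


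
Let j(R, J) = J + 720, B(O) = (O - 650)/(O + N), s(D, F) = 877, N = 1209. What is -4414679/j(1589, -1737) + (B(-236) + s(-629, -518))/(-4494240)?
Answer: 428998425653593/98827438752 ≈ 4340.9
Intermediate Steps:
B(O) = (-650 + O)/(1209 + O) (B(O) = (O - 650)/(O + 1209) = (-650 + O)/(1209 + O))
j(R, J) = 720 + J
-4414679/j(1589, -1737) + (B(-236) + s(-629, -518))/(-4494240) = -4414679/(720 - 1737) + ((-650 - 236)/(1209 - 236) + 877)/(-4494240) = -4414679/(-1017) + (-886/973 + 877)*(-1/4494240) = -4414679*(-1/1017) + ((1/973)*(-886) + 877)*(-1/4494240) = 4414679/1017 + (-886/973 + 877)*(-1/4494240) = 4414679/1017 + (852435/973)*(-1/4494240) = 4414679/1017 - 18943/97175456 = 428998425653593/98827438752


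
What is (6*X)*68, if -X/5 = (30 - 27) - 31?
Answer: 57120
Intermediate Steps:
X = 140 (X = -5*((30 - 27) - 31) = -5*(3 - 31) = -5*(-28) = 140)
(6*X)*68 = (6*140)*68 = 840*68 = 57120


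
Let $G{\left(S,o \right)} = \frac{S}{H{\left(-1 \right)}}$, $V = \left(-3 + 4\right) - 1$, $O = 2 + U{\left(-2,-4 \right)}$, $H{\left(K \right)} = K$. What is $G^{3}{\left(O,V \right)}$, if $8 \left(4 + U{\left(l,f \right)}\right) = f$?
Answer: $\frac{125}{8} \approx 15.625$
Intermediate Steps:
$U{\left(l,f \right)} = -4 + \frac{f}{8}$
$O = - \frac{5}{2}$ ($O = 2 + \left(-4 + \frac{1}{8} \left(-4\right)\right) = 2 - \frac{9}{2} = - \frac{5}{2} \approx -2.5$)
$V = 0$ ($V = 1 - 1 = 0$)
$G{\left(S,o \right)} = - S$ ($G{\left(S,o \right)} = \frac{S}{-1} = S \left(-1\right) = - S$)
$G^{3}{\left(O,V \right)} = \left(\left(-1\right) \left(- \frac{5}{2}\right)\right)^{3} = \left(\frac{5}{2}\right)^{3} = \frac{125}{8}$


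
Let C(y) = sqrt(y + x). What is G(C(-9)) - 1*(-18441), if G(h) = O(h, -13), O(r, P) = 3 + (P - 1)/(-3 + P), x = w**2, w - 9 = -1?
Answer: 147559/8 ≈ 18445.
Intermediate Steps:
w = 8 (w = 9 - 1 = 8)
x = 64 (x = 8**2 = 64)
C(y) = sqrt(64 + y) (C(y) = sqrt(y + 64) = sqrt(64 + y))
O(r, P) = 3 + (-1 + P)/(-3 + P)
G(h) = 31/8 (G(h) = 2*(-5 + 2*(-13))/(-3 - 13) = 2*(-5 - 26)/(-16) = 2*(-1/16)*(-31) = 31/8)
G(C(-9)) - 1*(-18441) = 31/8 - 1*(-18441) = 31/8 + 18441 = 147559/8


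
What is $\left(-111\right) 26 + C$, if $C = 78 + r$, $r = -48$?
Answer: $-2856$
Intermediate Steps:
$C = 30$ ($C = 78 - 48 = 30$)
$\left(-111\right) 26 + C = \left(-111\right) 26 + 30 = -2886 + 30 = -2856$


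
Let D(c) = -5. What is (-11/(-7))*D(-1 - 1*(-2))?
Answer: -55/7 ≈ -7.8571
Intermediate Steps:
(-11/(-7))*D(-1 - 1*(-2)) = (-11/(-7))*(-5) = -⅐*(-11)*(-5) = (11/7)*(-5) = -55/7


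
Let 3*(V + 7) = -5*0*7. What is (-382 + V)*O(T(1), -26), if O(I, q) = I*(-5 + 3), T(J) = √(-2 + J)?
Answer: 778*I ≈ 778.0*I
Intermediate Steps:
V = -7 (V = -7 + (-5*0*7)/3 = -7 + (0*7)/3 = -7 + (⅓)*0 = -7 + 0 = -7)
O(I, q) = -2*I (O(I, q) = I*(-2) = -2*I)
(-382 + V)*O(T(1), -26) = (-382 - 7)*(-2*√(-2 + 1)) = -(-778)*√(-1) = -(-778)*I = 778*I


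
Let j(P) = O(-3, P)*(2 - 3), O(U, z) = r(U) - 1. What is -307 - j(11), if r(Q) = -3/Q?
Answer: -307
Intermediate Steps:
O(U, z) = -1 - 3/U (O(U, z) = -3/U - 1 = -1 - 3/U)
j(P) = 0 (j(P) = ((-3 - 1*(-3))/(-3))*(2 - 3) = -(-3 + 3)/3*(-1) = -⅓*0*(-1) = 0*(-1) = 0)
-307 - j(11) = -307 - 1*0 = -307 + 0 = -307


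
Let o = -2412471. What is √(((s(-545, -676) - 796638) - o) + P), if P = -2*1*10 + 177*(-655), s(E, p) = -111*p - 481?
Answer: 3*√174937 ≈ 1254.8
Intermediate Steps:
s(E, p) = -481 - 111*p
P = -115955 (P = -2*10 - 115935 = -20 - 115935 = -115955)
√(((s(-545, -676) - 796638) - o) + P) = √((((-481 - 111*(-676)) - 796638) - 1*(-2412471)) - 115955) = √((((-481 + 75036) - 796638) + 2412471) - 115955) = √(((74555 - 796638) + 2412471) - 115955) = √((-722083 + 2412471) - 115955) = √(1690388 - 115955) = √1574433 = 3*√174937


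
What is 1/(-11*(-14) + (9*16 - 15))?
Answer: 1/283 ≈ 0.0035336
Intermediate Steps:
1/(-11*(-14) + (9*16 - 15)) = 1/(154 + (144 - 15)) = 1/(154 + 129) = 1/283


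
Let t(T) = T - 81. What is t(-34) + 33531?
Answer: 33416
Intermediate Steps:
t(T) = -81 + T
t(-34) + 33531 = (-81 - 34) + 33531 = -115 + 33531 = 33416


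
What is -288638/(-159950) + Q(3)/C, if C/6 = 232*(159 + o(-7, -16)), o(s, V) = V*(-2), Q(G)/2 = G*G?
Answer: 913614779/506264600 ≈ 1.8046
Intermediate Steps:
Q(G) = 2*G**2 (Q(G) = 2*(G*G) = 2*G**2)
o(s, V) = -2*V
C = 265872 (C = 6*(232*(159 - 2*(-16))) = 6*(232*(159 + 32)) = 6*(232*191) = 6*44312 = 265872)
-288638/(-159950) + Q(3)/C = -288638/(-159950) + (2*3**2)/265872 = -288638*(-1/159950) + (2*9)*(1/265872) = 20617/11425 + 18*(1/265872) = 20617/11425 + 3/44312 = 913614779/506264600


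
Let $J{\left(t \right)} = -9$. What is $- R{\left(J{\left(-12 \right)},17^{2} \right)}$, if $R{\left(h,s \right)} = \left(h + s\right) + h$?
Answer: $-271$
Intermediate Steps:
$R{\left(h,s \right)} = s + 2 h$
$- R{\left(J{\left(-12 \right)},17^{2} \right)} = - (17^{2} + 2 \left(-9\right)) = - (289 - 18) = \left(-1\right) 271 = -271$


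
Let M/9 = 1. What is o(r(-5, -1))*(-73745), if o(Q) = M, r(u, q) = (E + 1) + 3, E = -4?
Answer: -663705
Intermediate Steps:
M = 9 (M = 9*1 = 9)
r(u, q) = 0 (r(u, q) = (-4 + 1) + 3 = -3 + 3 = 0)
o(Q) = 9
o(r(-5, -1))*(-73745) = 9*(-73745) = -663705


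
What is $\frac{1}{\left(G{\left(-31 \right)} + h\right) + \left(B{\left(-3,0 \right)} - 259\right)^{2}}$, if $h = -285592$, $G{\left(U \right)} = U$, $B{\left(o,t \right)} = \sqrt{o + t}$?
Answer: $\frac{i}{- 218545 i + 518 \sqrt{3}} \approx -4.5756 \cdot 10^{-6} + 1.8785 \cdot 10^{-8} i$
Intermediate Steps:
$\frac{1}{\left(G{\left(-31 \right)} + h\right) + \left(B{\left(-3,0 \right)} - 259\right)^{2}} = \frac{1}{\left(-31 - 285592\right) + \left(\sqrt{-3 + 0} - 259\right)^{2}} = \frac{1}{-285623 + \left(\sqrt{-3} - 259\right)^{2}} = \frac{1}{-285623 + \left(i \sqrt{3} - 259\right)^{2}} = \frac{1}{-285623 + \left(-259 + i \sqrt{3}\right)^{2}}$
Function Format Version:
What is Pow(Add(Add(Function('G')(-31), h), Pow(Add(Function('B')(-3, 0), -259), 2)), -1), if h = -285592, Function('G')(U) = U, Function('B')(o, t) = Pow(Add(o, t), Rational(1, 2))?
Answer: Mul(I, Pow(Add(Mul(-218545, I), Mul(518, Pow(3, Rational(1, 2)))), -1)) ≈ Add(-4.5756e-6, Mul(1.8785e-8, I))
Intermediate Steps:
Pow(Add(Add(Function('G')(-31), h), Pow(Add(Function('B')(-3, 0), -259), 2)), -1) = Pow(Add(Add(-31, -285592), Pow(Add(Pow(Add(-3, 0), Rational(1, 2)), -259), 2)), -1) = Pow(Add(-285623, Pow(Add(Pow(-3, Rational(1, 2)), -259), 2)), -1) = Pow(Add(-285623, Pow(Add(Mul(I, Pow(3, Rational(1, 2))), -259), 2)), -1) = Pow(Add(-285623, Pow(Add(-259, Mul(I, Pow(3, Rational(1, 2)))), 2)), -1)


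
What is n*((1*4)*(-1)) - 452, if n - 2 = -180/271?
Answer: -123940/271 ≈ -457.34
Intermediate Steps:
n = 362/271 (n = 2 - 180/271 = 362/271 ≈ 1.3358)
n*((1*4)*(-1)) - 452 = 362*((1*4)*(-1))/271 - 452 = 362*(4*(-1))/271 - 452 = (362/271)*(-4) - 452 = -1448/271 - 452 = -123940/271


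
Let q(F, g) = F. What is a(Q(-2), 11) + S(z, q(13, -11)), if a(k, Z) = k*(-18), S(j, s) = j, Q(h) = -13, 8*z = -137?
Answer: 1735/8 ≈ 216.88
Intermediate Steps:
z = -137/8 (z = (⅛)*(-137) = -137/8 ≈ -17.125)
a(k, Z) = -18*k
a(Q(-2), 11) + S(z, q(13, -11)) = -18*(-13) - 137/8 = 234 - 137/8 = 1735/8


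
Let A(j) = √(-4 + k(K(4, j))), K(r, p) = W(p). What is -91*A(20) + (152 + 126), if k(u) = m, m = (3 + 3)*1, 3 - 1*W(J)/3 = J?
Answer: 278 - 91*√2 ≈ 149.31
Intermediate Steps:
W(J) = 9 - 3*J
K(r, p) = 9 - 3*p
m = 6 (m = 6*1 = 6)
k(u) = 6
A(j) = √2 (A(j) = √(-4 + 6) = √2)
-91*A(20) + (152 + 126) = -91*√2 + (152 + 126) = -91*√2 + 278 = 278 - 91*√2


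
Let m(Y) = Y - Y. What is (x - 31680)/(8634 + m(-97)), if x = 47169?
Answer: 5163/2878 ≈ 1.7940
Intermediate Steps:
m(Y) = 0
(x - 31680)/(8634 + m(-97)) = (47169 - 31680)/(8634 + 0) = 15489/8634 = 15489*(1/8634) = 5163/2878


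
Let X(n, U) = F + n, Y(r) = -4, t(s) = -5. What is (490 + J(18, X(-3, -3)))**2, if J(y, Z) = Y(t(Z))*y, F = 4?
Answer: 174724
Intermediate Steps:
X(n, U) = 4 + n
J(y, Z) = -4*y
(490 + J(18, X(-3, -3)))**2 = (490 - 4*18)**2 = (490 - 72)**2 = 418**2 = 174724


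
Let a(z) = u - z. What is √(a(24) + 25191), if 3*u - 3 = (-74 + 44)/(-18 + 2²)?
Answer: √1233267/7 ≈ 158.65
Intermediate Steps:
u = 12/7 (u = 1 + ((-74 + 44)/(-18 + 2²))/3 = 1 + (-30/(-18 + 4))/3 = 1 + (-30/(-14))/3 = 1 + (-30*(-1/14))/3 = 1 + (⅓)*(15/7) = 1 + 5/7 = 12/7 ≈ 1.7143)
a(z) = 12/7 - z
√(a(24) + 25191) = √((12/7 - 1*24) + 25191) = √((12/7 - 24) + 25191) = √(-156/7 + 25191) = √(176181/7) = √1233267/7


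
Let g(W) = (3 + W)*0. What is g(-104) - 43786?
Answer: -43786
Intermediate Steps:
g(W) = 0
g(-104) - 43786 = 0 - 43786 = -43786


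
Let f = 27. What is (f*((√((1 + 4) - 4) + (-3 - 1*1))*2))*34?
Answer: -5508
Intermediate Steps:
(f*((√((1 + 4) - 4) + (-3 - 1*1))*2))*34 = (27*((√((1 + 4) - 4) + (-3 - 1*1))*2))*34 = (27*((√(5 - 4) + (-3 - 1))*2))*34 = (27*((√1 - 4)*2))*34 = (27*((1 - 4)*2))*34 = (27*(-3*2))*34 = (27*(-6))*34 = -162*34 = -5508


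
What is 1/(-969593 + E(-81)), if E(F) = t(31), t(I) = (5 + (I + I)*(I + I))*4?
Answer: -1/954197 ≈ -1.0480e-6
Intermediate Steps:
t(I) = 20 + 16*I² (t(I) = (5 + (2*I)*(2*I))*4 = (5 + 4*I²)*4 = 20 + 16*I²)
E(F) = 15396 (E(F) = 20 + 16*31² = 20 + 16*961 = 20 + 15376 = 15396)
1/(-969593 + E(-81)) = 1/(-969593 + 15396) = 1/(-954197) = -1/954197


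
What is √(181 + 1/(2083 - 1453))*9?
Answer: 3*√7982170/70 ≈ 121.08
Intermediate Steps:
√(181 + 1/(2083 - 1453))*9 = √(181 + 1/630)*9 = √(114031/630)*9 = (√7982170/210)*9 = 3*√7982170/70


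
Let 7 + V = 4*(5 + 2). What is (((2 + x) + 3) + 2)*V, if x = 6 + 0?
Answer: 273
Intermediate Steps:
x = 6
V = 21 (V = -7 + 4*(5 + 2) = -7 + 4*7 = -7 + 28 = 21)
(((2 + x) + 3) + 2)*V = (((2 + 6) + 3) + 2)*21 = ((8 + 3) + 2)*21 = (11 + 2)*21 = 13*21 = 273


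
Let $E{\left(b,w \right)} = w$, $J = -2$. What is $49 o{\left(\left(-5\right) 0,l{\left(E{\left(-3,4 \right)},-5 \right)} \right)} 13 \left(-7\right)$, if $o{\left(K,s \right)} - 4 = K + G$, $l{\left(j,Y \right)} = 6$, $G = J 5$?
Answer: $26754$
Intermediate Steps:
$G = -10$ ($G = \left(-2\right) 5 = -10$)
$o{\left(K,s \right)} = -6 + K$ ($o{\left(K,s \right)} = 4 + \left(K - 10\right) = 4 + \left(-10 + K\right) = -6 + K$)
$49 o{\left(\left(-5\right) 0,l{\left(E{\left(-3,4 \right)},-5 \right)} \right)} 13 \left(-7\right) = 49 \left(-6 - 0\right) 13 \left(-7\right) = 49 \left(-6 + 0\right) \left(-91\right) = 49 \left(-6\right) \left(-91\right) = \left(-294\right) \left(-91\right) = 26754$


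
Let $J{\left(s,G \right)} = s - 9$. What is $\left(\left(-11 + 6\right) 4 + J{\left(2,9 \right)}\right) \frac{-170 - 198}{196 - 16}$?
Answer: $\frac{276}{5} \approx 55.2$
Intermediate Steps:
$J{\left(s,G \right)} = -9 + s$
$\left(\left(-11 + 6\right) 4 + J{\left(2,9 \right)}\right) \frac{-170 - 198}{196 - 16} = \left(\left(-11 + 6\right) 4 + \left(-9 + 2\right)\right) \frac{-170 - 198}{196 - 16} = \left(\left(-5\right) 4 - 7\right) \left(- \frac{368}{180}\right) = \left(-20 - 7\right) \left(\left(-368\right) \frac{1}{180}\right) = \left(-27\right) \left(- \frac{92}{45}\right) = \frac{276}{5}$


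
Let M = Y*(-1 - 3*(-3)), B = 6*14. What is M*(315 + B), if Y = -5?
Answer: -15960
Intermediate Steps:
B = 84
M = -40 (M = -5*(-1 - 3*(-3)) = -5*(-1 + 9) = -5*8 = -40)
M*(315 + B) = -40*(315 + 84) = -40*399 = -15960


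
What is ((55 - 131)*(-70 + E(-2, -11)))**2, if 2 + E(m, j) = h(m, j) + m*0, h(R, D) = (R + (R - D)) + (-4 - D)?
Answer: 19430464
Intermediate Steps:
h(R, D) = -4 - 2*D + 2*R (h(R, D) = (-D + 2*R) + (-4 - D) = -4 - 2*D + 2*R)
E(m, j) = -6 - 2*j + 2*m (E(m, j) = -2 + ((-4 - 2*j + 2*m) + m*0) = -2 + ((-4 - 2*j + 2*m) + 0) = -2 + (-4 - 2*j + 2*m) = -6 - 2*j + 2*m)
((55 - 131)*(-70 + E(-2, -11)))**2 = ((55 - 131)*(-70 + (-6 - 2*(-11) + 2*(-2))))**2 = (-76*(-70 + (-6 + 22 - 4)))**2 = (-76*(-70 + 12))**2 = (-76*(-58))**2 = 4408**2 = 19430464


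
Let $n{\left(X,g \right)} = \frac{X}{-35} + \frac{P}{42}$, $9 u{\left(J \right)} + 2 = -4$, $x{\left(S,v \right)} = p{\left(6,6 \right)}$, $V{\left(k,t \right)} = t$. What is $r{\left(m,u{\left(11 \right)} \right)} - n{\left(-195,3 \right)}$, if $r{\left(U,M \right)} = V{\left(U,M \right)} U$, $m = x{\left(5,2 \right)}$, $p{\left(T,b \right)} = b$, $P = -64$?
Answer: $- \frac{169}{21} \approx -8.0476$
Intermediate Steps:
$x{\left(S,v \right)} = 6$
$u{\left(J \right)} = - \frac{2}{3}$ ($u{\left(J \right)} = - \frac{2}{9} + \frac{1}{9} \left(-4\right) = - \frac{2}{9} - \frac{4}{9} = - \frac{2}{3}$)
$m = 6$
$r{\left(U,M \right)} = M U$
$n{\left(X,g \right)} = - \frac{32}{21} - \frac{X}{35}$ ($n{\left(X,g \right)} = \frac{X}{-35} - \frac{64}{42} = X \left(- \frac{1}{35}\right) - \frac{32}{21} = - \frac{X}{35} - \frac{32}{21} = - \frac{32}{21} - \frac{X}{35}$)
$r{\left(m,u{\left(11 \right)} \right)} - n{\left(-195,3 \right)} = \left(- \frac{2}{3}\right) 6 - \left(- \frac{32}{21} - - \frac{39}{7}\right) = -4 - \left(- \frac{32}{21} + \frac{39}{7}\right) = -4 - \frac{85}{21} = - \frac{169}{21}$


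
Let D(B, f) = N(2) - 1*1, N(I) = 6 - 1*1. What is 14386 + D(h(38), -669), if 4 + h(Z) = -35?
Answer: 14390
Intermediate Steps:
h(Z) = -39 (h(Z) = -4 - 35 = -39)
N(I) = 5 (N(I) = 6 - 1 = 5)
D(B, f) = 4 (D(B, f) = 5 - 1*1 = 5 - 1 = 4)
14386 + D(h(38), -669) = 14386 + 4 = 14390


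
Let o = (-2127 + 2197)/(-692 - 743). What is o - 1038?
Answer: -42560/41 ≈ -1038.0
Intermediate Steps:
o = -2/41 (o = 70/(-1435) = 70*(-1/1435) = -2/41 ≈ -0.048781)
o - 1038 = -2/41 - 1038 = -42560/41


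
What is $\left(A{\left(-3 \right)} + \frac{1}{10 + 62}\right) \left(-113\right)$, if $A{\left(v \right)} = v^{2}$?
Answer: $- \frac{73337}{72} \approx -1018.6$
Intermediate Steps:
$\left(A{\left(-3 \right)} + \frac{1}{10 + 62}\right) \left(-113\right) = \left(\left(-3\right)^{2} + \frac{1}{10 + 62}\right) \left(-113\right) = \left(9 + \frac{1}{72}\right) \left(-113\right) = \frac{649}{72} \left(-113\right) = - \frac{73337}{72}$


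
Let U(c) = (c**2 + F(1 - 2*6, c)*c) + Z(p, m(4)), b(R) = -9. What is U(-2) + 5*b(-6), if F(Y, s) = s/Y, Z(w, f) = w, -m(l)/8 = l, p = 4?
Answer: -411/11 ≈ -37.364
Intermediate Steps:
m(l) = -8*l
U(c) = 4 + 10*c**2/11 (U(c) = (c**2 + (c/(1 - 2*6))*c) + 4 = (c**2 + (c/(1 - 12))*c) + 4 = (c**2 + (c/(-11))*c) + 4 = (c**2 + (c*(-1/11))*c) + 4 = (c**2 + (-c/11)*c) + 4 = (c**2 - c**2/11) + 4 = 10*c**2/11 + 4 = 4 + 10*c**2/11)
U(-2) + 5*b(-6) = (4 + (10/11)*(-2)**2) + 5*(-9) = (4 + (10/11)*4) - 45 = (4 + 40/11) - 45 = 84/11 - 45 = -411/11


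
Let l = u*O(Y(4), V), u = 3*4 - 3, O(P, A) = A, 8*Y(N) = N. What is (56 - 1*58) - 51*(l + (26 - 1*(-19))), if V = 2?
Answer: -3215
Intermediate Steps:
Y(N) = N/8
u = 9 (u = 12 - 3 = 9)
l = 18 (l = 9*2 = 18)
(56 - 1*58) - 51*(l + (26 - 1*(-19))) = (56 - 1*58) - 51*(18 + (26 - 1*(-19))) = (56 - 58) - 51*(18 + (26 + 19)) = -2 - 51*(18 + 45) = -2 - 51*63 = -2 - 3213 = -3215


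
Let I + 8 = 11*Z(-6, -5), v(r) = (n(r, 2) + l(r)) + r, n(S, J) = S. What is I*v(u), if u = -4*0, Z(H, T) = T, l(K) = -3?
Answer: 189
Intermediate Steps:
u = 0
v(r) = -3 + 2*r (v(r) = (r - 3) + r = (-3 + r) + r = -3 + 2*r)
I = -63 (I = -8 + 11*(-5) = -8 - 55 = -63)
I*v(u) = -63*(-3 + 2*0) = -63*(-3 + 0) = -63*(-3) = 189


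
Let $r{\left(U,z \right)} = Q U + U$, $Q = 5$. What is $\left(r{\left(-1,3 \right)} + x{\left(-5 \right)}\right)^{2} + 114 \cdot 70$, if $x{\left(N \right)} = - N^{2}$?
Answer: $8941$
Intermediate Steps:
$r{\left(U,z \right)} = 6 U$ ($r{\left(U,z \right)} = 5 U + U = 6 U$)
$\left(r{\left(-1,3 \right)} + x{\left(-5 \right)}\right)^{2} + 114 \cdot 70 = \left(6 \left(-1\right) - \left(-5\right)^{2}\right)^{2} + 114 \cdot 70 = \left(-6 - 25\right)^{2} + 7980 = \left(-31\right)^{2} + 7980 = 961 + 7980 = 8941$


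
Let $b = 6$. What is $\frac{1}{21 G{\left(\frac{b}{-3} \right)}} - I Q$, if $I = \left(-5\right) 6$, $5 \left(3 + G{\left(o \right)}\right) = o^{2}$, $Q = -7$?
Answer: $- \frac{48515}{231} \approx -210.02$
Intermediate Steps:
$G{\left(o \right)} = -3 + \frac{o^{2}}{5}$
$I = -30$
$\frac{1}{21 G{\left(\frac{b}{-3} \right)}} - I Q = \frac{1}{21 \left(-3 + \frac{\left(\frac{6}{-3}\right)^{2}}{5}\right)} - \left(-30\right) \left(-7\right) = \frac{1}{21 \left(-3 + \frac{\left(6 \left(- \frac{1}{3}\right)\right)^{2}}{5}\right)} - 210 = \frac{1}{21 \left(-3 + \frac{\left(-2\right)^{2}}{5}\right)} - 210 = \frac{1}{21 \left(-3 + \frac{1}{5} \cdot 4\right)} - 210 = \frac{1}{21 \left(-3 + \frac{4}{5}\right)} - 210 = \frac{1}{21 \left(- \frac{11}{5}\right)} - 210 = \frac{1}{- \frac{231}{5}} - 210 = - \frac{5}{231} - 210 = - \frac{48515}{231}$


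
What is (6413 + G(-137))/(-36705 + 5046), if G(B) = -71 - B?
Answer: -6479/31659 ≈ -0.20465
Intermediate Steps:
(6413 + G(-137))/(-36705 + 5046) = (6413 + (-71 - 1*(-137)))/(-36705 + 5046) = (6413 + (-71 + 137))/(-31659) = (6413 + 66)*(-1/31659) = 6479*(-1/31659) = -6479/31659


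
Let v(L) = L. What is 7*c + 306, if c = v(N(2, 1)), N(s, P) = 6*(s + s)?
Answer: 474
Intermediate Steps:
N(s, P) = 12*s (N(s, P) = 6*(2*s) = 12*s)
c = 24 (c = 12*2 = 24)
7*c + 306 = 7*24 + 306 = 168 + 306 = 474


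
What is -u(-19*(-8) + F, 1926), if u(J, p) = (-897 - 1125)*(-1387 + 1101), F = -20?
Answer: -578292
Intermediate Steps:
u(J, p) = 578292 (u(J, p) = -2022*(-286) = 578292)
-u(-19*(-8) + F, 1926) = -1*578292 = -578292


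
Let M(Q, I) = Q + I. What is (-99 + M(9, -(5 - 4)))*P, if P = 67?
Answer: -6097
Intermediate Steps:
M(Q, I) = I + Q
(-99 + M(9, -(5 - 4)))*P = (-99 + (-(5 - 4) + 9))*67 = (-99 + (-1*1 + 9))*67 = (-99 + (-1 + 9))*67 = (-99 + 8)*67 = -91*67 = -6097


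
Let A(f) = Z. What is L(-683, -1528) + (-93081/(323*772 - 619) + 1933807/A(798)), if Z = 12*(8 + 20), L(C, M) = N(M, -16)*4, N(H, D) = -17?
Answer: 475294933567/83575632 ≈ 5687.0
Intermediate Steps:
L(C, M) = -68 (L(C, M) = -17*4 = -68)
Z = 336 (Z = 12*28 = 336)
A(f) = 336
L(-683, -1528) + (-93081/(323*772 - 619) + 1933807/A(798)) = -68 + (-93081/(323*772 - 619) + 1933807/336) = -68 + (-93081/(249356 - 619) + 1933807*(1/336)) = -68 + (-93081/248737 + 1933807/336) = -68 + 480978076543/83575632 = 475294933567/83575632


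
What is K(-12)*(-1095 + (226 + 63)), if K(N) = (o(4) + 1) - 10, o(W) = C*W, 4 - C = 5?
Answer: 10478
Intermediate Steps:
C = -1 (C = 4 - 1*5 = 4 - 5 = -1)
o(W) = -W
K(N) = -13 (K(N) = (-1*4 + 1) - 10 = (-4 + 1) - 10 = -3 - 10 = -13)
K(-12)*(-1095 + (226 + 63)) = -13*(-1095 + (226 + 63)) = -13*(-1095 + 289) = -13*(-806) = 10478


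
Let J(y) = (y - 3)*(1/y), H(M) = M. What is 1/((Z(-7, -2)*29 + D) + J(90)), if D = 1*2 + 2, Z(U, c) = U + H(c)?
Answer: -30/7681 ≈ -0.0039057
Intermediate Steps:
Z(U, c) = U + c
D = 4 (D = 2 + 2 = 4)
J(y) = (-3 + y)/y
1/((Z(-7, -2)*29 + D) + J(90)) = 1/(((-7 - 2)*29 + 4) + (-3 + 90)/90) = 1/((-9*29 + 4) + (1/90)*87) = 1/((-261 + 4) + 29/30) = 1/(-257 + 29/30) = 1/(-7681/30) = -30/7681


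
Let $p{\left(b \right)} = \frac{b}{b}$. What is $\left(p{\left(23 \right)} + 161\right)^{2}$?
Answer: $26244$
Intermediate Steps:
$p{\left(b \right)} = 1$
$\left(p{\left(23 \right)} + 161\right)^{2} = \left(1 + 161\right)^{2} = 162^{2} = 26244$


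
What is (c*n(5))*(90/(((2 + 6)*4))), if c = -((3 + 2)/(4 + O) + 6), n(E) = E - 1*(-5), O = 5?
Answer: -1475/8 ≈ -184.38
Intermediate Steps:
n(E) = 5 + E (n(E) = E + 5 = 5 + E)
c = -59/9 (c = -((3 + 2)/(4 + 5) + 6) = -(5/9 + 6) = -1*59/9 = -59/9 ≈ -6.5556)
(c*n(5))*(90/(((2 + 6)*4))) = (-59*(5 + 5)/9)*(90/(((2 + 6)*4))) = (-59/9*10)*(90/((8*4))) = -5900/32 = -590/9*45/16 = -1475/8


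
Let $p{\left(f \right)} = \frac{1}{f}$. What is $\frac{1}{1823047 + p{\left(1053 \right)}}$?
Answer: $\frac{1053}{1919668492} \approx 5.4853 \cdot 10^{-7}$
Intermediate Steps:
$\frac{1}{1823047 + p{\left(1053 \right)}} = \frac{1}{1823047 + \frac{1}{1053}} = \frac{1}{\frac{1919668492}{1053}} = \frac{1053}{1919668492}$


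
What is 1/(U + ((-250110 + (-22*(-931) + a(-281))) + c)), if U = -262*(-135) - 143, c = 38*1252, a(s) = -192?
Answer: -1/147017 ≈ -6.8019e-6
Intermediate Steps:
c = 47576
U = 35227 (U = 35370 - 143 = 35227)
1/(U + ((-250110 + (-22*(-931) + a(-281))) + c)) = 1/(35227 + ((-250110 + (-22*(-931) - 192)) + 47576)) = 1/(35227 + ((-250110 + (20482 - 192)) + 47576)) = 1/(35227 + ((-250110 + 20290) + 47576)) = 1/(35227 + (-229820 + 47576)) = 1/(35227 - 182244) = 1/(-147017) = -1/147017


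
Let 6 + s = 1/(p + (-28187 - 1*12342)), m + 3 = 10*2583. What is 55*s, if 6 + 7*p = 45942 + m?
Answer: -13988117/42388 ≈ -330.00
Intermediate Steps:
m = 25827 (m = -3 + 10*2583 = -3 + 25830 = 25827)
p = 71763/7 (p = -6/7 + (45942 + 25827)/7 = -6/7 + (1/7)*71769 = -6/7 + 71769/7 = 71763/7 ≈ 10252.)
s = -1271647/211940 (s = -6 + 1/(71763/7 + (-28187 - 1*12342)) = -6 + 1/(71763/7 + (-28187 - 12342)) = -6 + 1/(71763/7 - 40529) = -6 + 1/(-211940/7) = -6 - 7/211940 = -1271647/211940 ≈ -6.0000)
55*s = 55*(-1271647/211940) = -13988117/42388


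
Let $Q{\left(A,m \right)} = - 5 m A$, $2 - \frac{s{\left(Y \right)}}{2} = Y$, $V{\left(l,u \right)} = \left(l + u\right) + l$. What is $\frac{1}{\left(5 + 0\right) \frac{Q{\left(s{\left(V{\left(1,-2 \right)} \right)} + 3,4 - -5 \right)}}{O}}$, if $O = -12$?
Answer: $\frac{4}{525} \approx 0.007619$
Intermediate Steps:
$V{\left(l,u \right)} = u + 2 l$
$s{\left(Y \right)} = 4 - 2 Y$
$Q{\left(A,m \right)} = - 5 A m$
$\frac{1}{\left(5 + 0\right) \frac{Q{\left(s{\left(V{\left(1,-2 \right)} \right)} + 3,4 - -5 \right)}}{O}} = \frac{1}{\left(5 + 0\right) \frac{\left(-5\right) \left(\left(4 - 2 \left(-2 + 2 \cdot 1\right)\right) + 3\right) \left(4 - -5\right)}{-12}} = \frac{1}{5 - 5 \left(\left(4 - 2 \left(-2 + 2\right)\right) + 3\right) \left(4 + 5\right) \left(- \frac{1}{12}\right)} = \frac{1}{5 \left(-5\right) \left(\left(4 - 0\right) + 3\right) 9 \left(- \frac{1}{12}\right)} = \frac{1}{5 \left(-5\right) \left(\left(4 + 0\right) + 3\right) 9 \left(- \frac{1}{12}\right)} = \frac{1}{5 \left(-5\right) \left(4 + 3\right) 9 \left(- \frac{1}{12}\right)} = \frac{1}{5 \left(-5\right) 7 \cdot 9 \left(- \frac{1}{12}\right)} = \frac{1}{5 \left(\left(-315\right) \left(- \frac{1}{12}\right)\right)} = \frac{1}{5 \cdot \frac{105}{4}} = \frac{1}{\frac{525}{4}} = \frac{4}{525}$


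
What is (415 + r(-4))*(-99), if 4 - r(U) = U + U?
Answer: -42273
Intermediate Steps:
r(U) = 4 - 2*U (r(U) = 4 - (U + U) = 4 - 2*U)
(415 + r(-4))*(-99) = (415 + (4 - 2*(-4)))*(-99) = (415 + (4 + 8))*(-99) = (415 + 12)*(-99) = 427*(-99) = -42273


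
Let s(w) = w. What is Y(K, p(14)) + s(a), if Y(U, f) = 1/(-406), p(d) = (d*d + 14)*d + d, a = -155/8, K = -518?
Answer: -31469/1624 ≈ -19.377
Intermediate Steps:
a = -155/8 ≈ -19.375
p(d) = d + d*(14 + d²) (p(d) = (d² + 14)*d + d = (14 + d²)*d + d = d*(14 + d²) + d = d + d*(14 + d²))
Y(U, f) = -1/406
Y(K, p(14)) + s(a) = -1/406 - 155/8 = -31469/1624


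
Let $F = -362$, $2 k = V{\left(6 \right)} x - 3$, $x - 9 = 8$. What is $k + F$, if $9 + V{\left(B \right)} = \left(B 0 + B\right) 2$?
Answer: $-338$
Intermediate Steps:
$V{\left(B \right)} = -9 + 2 B$ ($V{\left(B \right)} = -9 + \left(B 0 + B\right) 2 = -9 + \left(0 + B\right) 2 = -9 + B 2 = -9 + 2 B$)
$x = 17$ ($x = 9 + 8 = 17$)
$k = 24$ ($k = \frac{\left(-9 + 2 \cdot 6\right) 17 - 3}{2} = \frac{\left(-9 + 12\right) 17 - 3}{2} = \frac{3 \cdot 17 - 3}{2} = \frac{51 - 3}{2} = \frac{1}{2} \cdot 48 = 24$)
$k + F = 24 - 362 = -338$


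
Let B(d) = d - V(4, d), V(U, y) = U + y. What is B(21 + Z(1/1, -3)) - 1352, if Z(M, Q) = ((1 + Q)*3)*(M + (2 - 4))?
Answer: -1356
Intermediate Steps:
Z(M, Q) = (-2 + M)*(3 + 3*Q) (Z(M, Q) = (3 + 3*Q)*(M - 2) = (3 + 3*Q)*(-2 + M) = (-2 + M)*(3 + 3*Q))
B(d) = -4 (B(d) = d - (4 + d) = d + (-4 - d) = -4)
B(21 + Z(1/1, -3)) - 1352 = -4 - 1352 = -1356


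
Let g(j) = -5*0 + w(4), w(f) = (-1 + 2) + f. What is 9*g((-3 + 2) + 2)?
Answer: 45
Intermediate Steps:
w(f) = 1 + f
g(j) = 5 (g(j) = -5*0 + (1 + 4) = 0 + 5 = 5)
9*g((-3 + 2) + 2) = 9*5 = 45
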